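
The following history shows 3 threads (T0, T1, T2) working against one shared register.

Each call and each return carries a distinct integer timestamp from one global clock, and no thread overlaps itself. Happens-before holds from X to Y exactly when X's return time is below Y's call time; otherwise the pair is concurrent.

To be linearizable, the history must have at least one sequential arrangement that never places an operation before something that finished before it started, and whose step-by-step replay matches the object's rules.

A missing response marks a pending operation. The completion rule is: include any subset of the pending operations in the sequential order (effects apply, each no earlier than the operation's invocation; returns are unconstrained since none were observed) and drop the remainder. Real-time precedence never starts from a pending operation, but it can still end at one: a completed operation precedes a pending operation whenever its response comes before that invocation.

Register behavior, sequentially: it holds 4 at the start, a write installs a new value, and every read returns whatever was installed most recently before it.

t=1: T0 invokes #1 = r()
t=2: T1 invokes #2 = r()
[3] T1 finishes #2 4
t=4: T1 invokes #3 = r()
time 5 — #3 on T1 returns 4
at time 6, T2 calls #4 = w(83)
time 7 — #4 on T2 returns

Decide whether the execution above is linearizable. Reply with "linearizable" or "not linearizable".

one valid linearization: #1, #2, #3, #4
after step 1 (#1 r() (pending, included)): value 4
after step 2 (#2 r() → 4): value 4
after step 3 (#3 r() → 4): value 4
after step 4 (#4 w(83)): value 83

linearizable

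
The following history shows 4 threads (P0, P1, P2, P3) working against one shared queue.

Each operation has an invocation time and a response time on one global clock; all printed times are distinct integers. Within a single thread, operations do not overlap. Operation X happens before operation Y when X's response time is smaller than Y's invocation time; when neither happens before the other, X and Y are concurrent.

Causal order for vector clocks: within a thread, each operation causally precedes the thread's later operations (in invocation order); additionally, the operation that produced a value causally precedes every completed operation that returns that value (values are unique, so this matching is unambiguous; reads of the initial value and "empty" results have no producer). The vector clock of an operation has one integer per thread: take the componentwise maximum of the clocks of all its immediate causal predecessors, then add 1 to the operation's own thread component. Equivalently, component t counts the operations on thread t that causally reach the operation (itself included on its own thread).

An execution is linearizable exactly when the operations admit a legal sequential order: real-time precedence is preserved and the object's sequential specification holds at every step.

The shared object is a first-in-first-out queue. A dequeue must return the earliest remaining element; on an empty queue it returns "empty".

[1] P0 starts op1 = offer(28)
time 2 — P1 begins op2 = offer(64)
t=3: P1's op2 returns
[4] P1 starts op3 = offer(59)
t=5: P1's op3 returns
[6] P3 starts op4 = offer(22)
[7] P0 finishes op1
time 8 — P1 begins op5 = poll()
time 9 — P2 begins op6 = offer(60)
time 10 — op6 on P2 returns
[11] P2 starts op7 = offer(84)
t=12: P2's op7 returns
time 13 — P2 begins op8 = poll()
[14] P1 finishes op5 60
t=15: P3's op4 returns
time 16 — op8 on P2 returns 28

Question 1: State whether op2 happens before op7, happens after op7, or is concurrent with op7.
Answer: before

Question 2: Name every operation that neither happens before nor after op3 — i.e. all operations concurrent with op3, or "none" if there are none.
Answer: op1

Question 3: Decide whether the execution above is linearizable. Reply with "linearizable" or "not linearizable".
not linearizable

through event 13 a valid linearization exists; event 14 (op5 responding at time 14) ends that
checked exhaustively: 9 real-time-consistent orders of 6 completed operations, zero legal queue replays
completion choices over the 2 pending operations (op4, op8) were checked; none helps
for example op1, op2, op3, op5, op6, op7 (pending dropped) fails at step 4: op5 poll() → 60 is not legal there
for example op1, op2, op3, op6, op5, op7 (pending dropped) fails at step 5: op5 poll() → 60 is not legal there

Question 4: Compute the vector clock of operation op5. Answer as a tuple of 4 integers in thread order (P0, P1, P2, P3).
Answer: (0, 3, 1, 0)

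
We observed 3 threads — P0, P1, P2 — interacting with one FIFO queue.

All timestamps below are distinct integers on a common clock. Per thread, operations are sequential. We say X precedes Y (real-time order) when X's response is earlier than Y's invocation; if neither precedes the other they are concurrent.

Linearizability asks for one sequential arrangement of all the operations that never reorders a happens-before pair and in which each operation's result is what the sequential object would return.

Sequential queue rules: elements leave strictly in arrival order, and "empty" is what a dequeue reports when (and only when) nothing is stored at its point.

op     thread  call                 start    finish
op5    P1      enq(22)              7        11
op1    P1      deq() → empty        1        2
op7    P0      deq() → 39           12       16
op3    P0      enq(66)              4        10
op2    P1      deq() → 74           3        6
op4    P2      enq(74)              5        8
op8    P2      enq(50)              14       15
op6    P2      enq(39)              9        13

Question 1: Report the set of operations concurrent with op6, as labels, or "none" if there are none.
op6 spans [9,13]: anything still running between times 9 and 13 counts as concurrent
op1 [1,2]: before
op2 [3,6]: before
op3 [4,10]: concurrent
op4 [5,8]: before
op5 [7,11]: concurrent
op7 [12,16]: concurrent
op8 [14,15]: after

op3, op5, op7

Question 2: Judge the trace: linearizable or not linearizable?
a witness: op1, op4, op2, op6, op3, op5, op7, op8
step 1: op1 deq() → empty — queue <>
step 2: op4 enq(74) — queue <74>
step 3: op2 deq() → 74 — queue <>
step 4: op6 enq(39) — queue <39>
step 5: op3 enq(66) — queue <39,66>
step 6: op5 enq(22) — queue <39,66,22>
step 7: op7 deq() → 39 — queue <66,22>
step 8: op8 enq(50) — queue <66,22,50>

linearizable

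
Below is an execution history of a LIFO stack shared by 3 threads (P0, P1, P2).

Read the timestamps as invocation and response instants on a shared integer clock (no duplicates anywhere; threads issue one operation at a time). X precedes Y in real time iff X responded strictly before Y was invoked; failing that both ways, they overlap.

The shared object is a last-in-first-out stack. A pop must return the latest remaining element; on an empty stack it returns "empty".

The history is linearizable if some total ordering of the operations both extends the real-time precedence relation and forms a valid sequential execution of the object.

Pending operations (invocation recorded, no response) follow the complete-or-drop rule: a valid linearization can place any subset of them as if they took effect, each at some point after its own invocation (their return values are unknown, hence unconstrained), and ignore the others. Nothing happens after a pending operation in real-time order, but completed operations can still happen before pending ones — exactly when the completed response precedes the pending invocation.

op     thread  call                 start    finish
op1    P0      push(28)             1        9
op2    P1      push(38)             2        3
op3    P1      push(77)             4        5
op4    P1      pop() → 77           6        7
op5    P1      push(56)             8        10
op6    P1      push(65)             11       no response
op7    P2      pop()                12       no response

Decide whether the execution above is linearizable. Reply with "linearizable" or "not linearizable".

linearizable

a witness: op1, op2, op3, op4, op5
after step 1 (op1 push(28)): stack <28>
after step 2 (op2 push(38)): stack <28,38>
after step 3 (op3 push(77)): stack <28,38,77>
after step 4 (op4 pop() → 77): stack <28,38>
after step 5 (op5 push(56)): stack <28,38,56>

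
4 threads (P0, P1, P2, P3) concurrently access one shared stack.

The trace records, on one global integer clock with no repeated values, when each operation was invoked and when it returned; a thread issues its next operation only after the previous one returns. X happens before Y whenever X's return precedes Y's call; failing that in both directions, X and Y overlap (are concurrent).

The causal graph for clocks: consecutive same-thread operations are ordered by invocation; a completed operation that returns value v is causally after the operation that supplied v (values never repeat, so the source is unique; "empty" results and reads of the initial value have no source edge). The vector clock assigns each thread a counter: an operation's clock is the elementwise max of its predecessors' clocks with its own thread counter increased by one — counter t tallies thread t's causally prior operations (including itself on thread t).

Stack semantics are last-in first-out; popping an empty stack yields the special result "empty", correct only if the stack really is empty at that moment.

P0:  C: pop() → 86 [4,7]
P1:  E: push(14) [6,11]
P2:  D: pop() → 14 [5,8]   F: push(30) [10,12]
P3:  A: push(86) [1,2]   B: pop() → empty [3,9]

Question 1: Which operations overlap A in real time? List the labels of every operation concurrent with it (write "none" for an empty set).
Answer: none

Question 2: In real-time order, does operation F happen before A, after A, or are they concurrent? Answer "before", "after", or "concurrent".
Answer: after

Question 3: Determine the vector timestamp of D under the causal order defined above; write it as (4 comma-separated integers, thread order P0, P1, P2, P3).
Answer: (0, 1, 1, 0)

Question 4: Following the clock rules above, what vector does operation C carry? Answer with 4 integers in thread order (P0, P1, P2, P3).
Answer: (1, 0, 0, 1)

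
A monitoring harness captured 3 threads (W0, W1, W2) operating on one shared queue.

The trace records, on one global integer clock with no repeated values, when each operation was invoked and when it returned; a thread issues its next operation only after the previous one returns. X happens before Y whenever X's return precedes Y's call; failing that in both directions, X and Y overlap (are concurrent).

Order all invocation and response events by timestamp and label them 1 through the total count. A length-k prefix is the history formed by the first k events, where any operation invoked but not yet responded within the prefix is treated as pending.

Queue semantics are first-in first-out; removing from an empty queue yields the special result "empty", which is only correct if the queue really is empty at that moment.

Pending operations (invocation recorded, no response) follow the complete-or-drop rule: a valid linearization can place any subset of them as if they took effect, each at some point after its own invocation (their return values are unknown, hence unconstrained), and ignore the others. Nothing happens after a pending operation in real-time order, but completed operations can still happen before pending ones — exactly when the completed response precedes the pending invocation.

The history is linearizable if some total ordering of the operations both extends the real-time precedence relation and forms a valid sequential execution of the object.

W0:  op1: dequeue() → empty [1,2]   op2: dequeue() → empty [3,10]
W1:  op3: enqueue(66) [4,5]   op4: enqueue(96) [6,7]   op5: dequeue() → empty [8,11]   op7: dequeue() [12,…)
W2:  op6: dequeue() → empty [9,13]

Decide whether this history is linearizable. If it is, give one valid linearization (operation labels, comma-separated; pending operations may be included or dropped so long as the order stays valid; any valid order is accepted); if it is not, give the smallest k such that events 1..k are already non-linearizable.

not linearizable — minimal violating prefix: 11 events

the violation lands at event 11, op5's response at time 11: events 1..10 linearize, events 1..11 do not
all 4 real-time-respecting orders fail — 5 completed queue operations, no legal replay
completion choices over the 1 pending operation (op6) were checked; none helps
sample order op1, op2, op3, op4, op5 (pending dropped) stalls at step 5 — op5 dequeue() → empty has no legal effect
sample order op1, op3, op2, op4, op5 (pending dropped) stalls at step 3 — op2 dequeue() → empty has no legal effect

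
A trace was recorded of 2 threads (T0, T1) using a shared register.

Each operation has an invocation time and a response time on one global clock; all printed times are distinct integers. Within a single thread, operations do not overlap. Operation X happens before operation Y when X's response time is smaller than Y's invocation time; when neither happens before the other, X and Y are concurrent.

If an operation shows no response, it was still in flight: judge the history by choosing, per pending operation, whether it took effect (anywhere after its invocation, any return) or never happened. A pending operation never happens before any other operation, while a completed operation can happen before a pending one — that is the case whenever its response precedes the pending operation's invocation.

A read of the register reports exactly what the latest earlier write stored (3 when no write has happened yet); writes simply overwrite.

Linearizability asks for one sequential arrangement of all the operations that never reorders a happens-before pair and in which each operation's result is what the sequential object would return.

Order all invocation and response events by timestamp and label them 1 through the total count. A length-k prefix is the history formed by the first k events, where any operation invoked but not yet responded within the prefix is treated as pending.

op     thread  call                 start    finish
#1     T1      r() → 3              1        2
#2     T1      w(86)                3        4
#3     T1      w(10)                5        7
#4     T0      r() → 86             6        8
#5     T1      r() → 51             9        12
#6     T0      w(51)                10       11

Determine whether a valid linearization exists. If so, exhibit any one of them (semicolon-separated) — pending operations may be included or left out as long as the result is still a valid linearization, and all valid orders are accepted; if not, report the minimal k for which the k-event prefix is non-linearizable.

linearizable — witness: #1; #2; #4; #3; #6; #5

1. #1 r() → 3, leaving value 3
2. #2 w(86), leaving value 86
3. #4 r() → 86, leaving value 86
4. #3 w(10), leaving value 10
5. #6 w(51), leaving value 51
6. #5 r() → 51, leaving value 51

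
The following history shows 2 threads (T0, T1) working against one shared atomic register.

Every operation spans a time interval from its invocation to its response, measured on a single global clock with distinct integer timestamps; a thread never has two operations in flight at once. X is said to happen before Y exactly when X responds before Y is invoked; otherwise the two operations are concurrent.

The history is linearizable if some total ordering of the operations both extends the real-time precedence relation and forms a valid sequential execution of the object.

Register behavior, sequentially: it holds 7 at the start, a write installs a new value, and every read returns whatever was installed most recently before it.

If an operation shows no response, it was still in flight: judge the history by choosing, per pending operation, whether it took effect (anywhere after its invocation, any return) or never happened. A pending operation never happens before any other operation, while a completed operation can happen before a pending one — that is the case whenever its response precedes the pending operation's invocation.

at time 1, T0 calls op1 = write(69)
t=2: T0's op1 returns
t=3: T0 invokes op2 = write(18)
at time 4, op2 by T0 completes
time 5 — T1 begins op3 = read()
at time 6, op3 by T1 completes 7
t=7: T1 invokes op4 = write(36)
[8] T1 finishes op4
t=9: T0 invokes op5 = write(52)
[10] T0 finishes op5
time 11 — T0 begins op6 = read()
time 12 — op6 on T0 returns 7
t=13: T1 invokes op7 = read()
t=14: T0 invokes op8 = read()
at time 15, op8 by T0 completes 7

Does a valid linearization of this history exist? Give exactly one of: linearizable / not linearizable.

not linearizable

prefix check: 1..5 passes, 1..6 fails once op3's time-6 response joins
exhaustive check: the 3 completed atomic register ops admit one real-time order; illegal
take op1, op2, op3: step 3 already fails, because op3 read() → 7 cannot occur there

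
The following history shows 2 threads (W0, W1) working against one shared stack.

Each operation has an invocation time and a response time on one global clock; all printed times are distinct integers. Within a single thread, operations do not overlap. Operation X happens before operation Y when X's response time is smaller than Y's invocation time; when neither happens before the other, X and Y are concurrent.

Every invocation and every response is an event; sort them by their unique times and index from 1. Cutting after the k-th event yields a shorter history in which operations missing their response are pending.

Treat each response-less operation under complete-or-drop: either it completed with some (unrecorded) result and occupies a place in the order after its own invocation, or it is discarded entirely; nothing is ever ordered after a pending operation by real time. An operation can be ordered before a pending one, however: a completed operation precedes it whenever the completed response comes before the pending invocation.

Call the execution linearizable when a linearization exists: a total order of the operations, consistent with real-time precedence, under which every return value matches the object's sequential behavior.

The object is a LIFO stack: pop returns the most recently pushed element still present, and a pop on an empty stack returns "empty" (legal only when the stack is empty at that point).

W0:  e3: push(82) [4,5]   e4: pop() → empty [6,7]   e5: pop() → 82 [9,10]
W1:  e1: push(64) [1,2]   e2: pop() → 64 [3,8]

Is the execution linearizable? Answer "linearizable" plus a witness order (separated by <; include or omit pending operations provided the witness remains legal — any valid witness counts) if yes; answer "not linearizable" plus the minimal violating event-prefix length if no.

not linearizable — minimal violating prefix: 7 events

already the first 7 events (up to e4's response at time 7) admit no linearization; the first 6 still do
exhaustive check: the 3 completed stack ops admit one real-time order; illegal
include/drop combinations of the 1 pending operation (e2) were all tried; none helps
one such order, e1, e3, e4 (pending dropped), breaks at step 3 where e4 pop() → empty is illegal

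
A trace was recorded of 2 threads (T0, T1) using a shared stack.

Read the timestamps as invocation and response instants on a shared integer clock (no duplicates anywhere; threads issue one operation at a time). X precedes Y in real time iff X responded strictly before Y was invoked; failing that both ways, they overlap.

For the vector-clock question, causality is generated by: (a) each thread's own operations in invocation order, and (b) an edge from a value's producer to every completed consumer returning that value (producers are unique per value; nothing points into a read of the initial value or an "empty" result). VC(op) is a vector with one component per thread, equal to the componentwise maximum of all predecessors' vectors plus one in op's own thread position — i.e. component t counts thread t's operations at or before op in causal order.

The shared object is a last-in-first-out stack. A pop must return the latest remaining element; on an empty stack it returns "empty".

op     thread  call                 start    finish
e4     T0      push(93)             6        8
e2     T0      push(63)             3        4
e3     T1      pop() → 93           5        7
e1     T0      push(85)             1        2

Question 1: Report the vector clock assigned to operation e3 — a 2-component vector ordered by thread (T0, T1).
(3, 1)

VC(e1, invoked at 1): no causal predecessors; +1 on T0 → (1, 0)
invoked at 3, e2 merges VC(e1)=(1, 0) and bumps T0's slot → (2, 0)
invoked at 6, e4 merges VC(e2)=(2, 0) and bumps T0's slot → (3, 0)
invoked at 5, e3 merges VC(e4)=(3, 0) and bumps T1's slot → (3, 1)
target: VC(e3) = (3, 1)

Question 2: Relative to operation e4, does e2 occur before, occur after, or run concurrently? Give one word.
before

e2 spans [3,4], e4 spans [6,8]
resp(e2)=4 < inv(e4)=6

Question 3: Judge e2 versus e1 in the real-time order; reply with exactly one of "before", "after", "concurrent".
after

e2 spans [3,4], e1 spans [1,2]
resp(e1)=2 < inv(e2)=3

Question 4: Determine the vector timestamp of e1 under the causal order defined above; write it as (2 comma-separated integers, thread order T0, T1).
(1, 0)

e1 (invocation 1): nothing precedes it; T0's component alone gives (1, 0)
VC(e2, invoked at 3): max of VC(e1)=(1, 0), then +1 on thread T0 → (2, 0)
VC(e4, invoked at 6): max of VC(e2)=(2, 0), then +1 on thread T0 → (3, 0)
VC(e3, invoked at 5): max of VC(e4)=(3, 0), then +1 on thread T1 → (3, 1)
target: VC(e1) = (1, 0)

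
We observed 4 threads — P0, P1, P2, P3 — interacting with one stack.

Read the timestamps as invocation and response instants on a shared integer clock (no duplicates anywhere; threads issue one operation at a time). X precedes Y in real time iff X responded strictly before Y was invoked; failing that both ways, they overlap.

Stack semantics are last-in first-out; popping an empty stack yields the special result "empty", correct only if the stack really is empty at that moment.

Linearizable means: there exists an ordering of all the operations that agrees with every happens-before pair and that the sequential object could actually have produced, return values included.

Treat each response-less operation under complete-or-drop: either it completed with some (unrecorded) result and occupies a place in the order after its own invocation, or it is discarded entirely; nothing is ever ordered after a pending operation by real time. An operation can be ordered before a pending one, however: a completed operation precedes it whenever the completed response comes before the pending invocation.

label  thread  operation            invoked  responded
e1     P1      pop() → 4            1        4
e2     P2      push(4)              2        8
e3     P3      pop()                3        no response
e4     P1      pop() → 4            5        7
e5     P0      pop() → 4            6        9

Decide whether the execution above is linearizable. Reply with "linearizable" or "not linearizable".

not linearizable

events 1..6 are fine; event 7 — the response of e4 at time 7 — makes the prefix non-linearizable
a single order respects real time; the 2 completed stack operations fail replay along it
completion choices over the 3 pending operations (e2, e3, e5) were checked; none helps
take e1, e4 (pending dropped): step 1 already fails, because e1 pop() → 4 cannot occur there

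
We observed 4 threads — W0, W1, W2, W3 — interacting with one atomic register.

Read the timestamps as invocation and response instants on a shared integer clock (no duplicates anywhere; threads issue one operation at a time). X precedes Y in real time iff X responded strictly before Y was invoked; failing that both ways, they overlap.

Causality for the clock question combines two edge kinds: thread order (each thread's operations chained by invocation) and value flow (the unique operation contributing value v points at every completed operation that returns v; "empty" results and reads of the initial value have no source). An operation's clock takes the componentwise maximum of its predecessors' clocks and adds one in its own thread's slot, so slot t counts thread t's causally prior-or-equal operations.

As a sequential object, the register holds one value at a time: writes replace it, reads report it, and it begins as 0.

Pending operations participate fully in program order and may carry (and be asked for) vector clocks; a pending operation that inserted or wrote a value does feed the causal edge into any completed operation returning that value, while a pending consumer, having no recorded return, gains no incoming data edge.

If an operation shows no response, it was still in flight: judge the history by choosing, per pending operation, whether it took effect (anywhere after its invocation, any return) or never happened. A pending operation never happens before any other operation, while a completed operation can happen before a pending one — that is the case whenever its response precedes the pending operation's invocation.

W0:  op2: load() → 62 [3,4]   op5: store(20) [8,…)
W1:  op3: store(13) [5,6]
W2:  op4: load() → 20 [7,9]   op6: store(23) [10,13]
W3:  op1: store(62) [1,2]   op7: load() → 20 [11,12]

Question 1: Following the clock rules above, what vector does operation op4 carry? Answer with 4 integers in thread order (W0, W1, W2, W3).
Answer: (2, 0, 1, 1)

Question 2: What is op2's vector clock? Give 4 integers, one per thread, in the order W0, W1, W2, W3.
Answer: (1, 0, 0, 1)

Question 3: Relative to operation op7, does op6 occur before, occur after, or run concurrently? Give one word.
Answer: concurrent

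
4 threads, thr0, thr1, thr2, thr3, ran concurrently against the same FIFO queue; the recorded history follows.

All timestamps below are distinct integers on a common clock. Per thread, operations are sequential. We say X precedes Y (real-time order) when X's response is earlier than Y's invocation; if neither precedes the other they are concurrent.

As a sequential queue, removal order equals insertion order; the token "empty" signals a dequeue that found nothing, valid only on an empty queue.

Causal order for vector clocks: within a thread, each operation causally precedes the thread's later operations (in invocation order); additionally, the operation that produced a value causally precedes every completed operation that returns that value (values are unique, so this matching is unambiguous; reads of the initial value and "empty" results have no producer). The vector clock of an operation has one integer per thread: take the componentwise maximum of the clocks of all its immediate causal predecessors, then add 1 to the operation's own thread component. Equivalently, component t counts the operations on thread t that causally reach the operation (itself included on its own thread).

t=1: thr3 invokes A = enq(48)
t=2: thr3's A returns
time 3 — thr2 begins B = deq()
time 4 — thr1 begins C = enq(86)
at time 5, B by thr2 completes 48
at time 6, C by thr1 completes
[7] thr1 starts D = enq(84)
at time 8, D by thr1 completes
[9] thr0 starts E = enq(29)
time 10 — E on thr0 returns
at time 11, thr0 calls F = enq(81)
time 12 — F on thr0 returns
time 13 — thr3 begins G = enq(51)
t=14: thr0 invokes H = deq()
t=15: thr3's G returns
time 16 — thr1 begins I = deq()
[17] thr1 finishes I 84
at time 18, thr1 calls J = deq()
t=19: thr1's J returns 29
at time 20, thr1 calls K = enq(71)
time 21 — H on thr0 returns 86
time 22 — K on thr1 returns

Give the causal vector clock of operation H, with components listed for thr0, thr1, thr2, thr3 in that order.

(3, 1, 0, 0)

A, invoked 1, has no incoming edges; only thr3's bump applies → (0, 0, 0, 1)
C, invoked 4, has no incoming edges; only thr1's bump applies → (0, 1, 0, 0)
E, invoked 9, has no incoming edges; only thr0's bump applies → (1, 0, 0, 0)
from VC(A)=(0, 0, 0, 1), G (invoked 13) maxes components and bumps thr3 → (0, 0, 0, 2)
from VC(A)=(0, 0, 0, 1), B (invoked 3) maxes components and bumps thr2 → (0, 0, 1, 1)
from VC(C)=(0, 1, 0, 0), D (invoked 7) maxes components and bumps thr1 → (0, 2, 0, 0)
from VC(E)=(1, 0, 0, 0), F (invoked 11) maxes components and bumps thr0 → (2, 0, 0, 0)
from VC(D)=(0, 2, 0, 0), I (invoked 16) maxes components and bumps thr1 → (0, 3, 0, 0)
from VC(C)=(0, 1, 0, 0), VC(F)=(2, 0, 0, 0), H (invoked 14) maxes components and bumps thr0 → (3, 1, 0, 0)
from VC(E)=(1, 0, 0, 0), VC(I)=(0, 3, 0, 0), J (invoked 18) maxes components and bumps thr1 → (1, 4, 0, 0)
from VC(J)=(1, 4, 0, 0), K (invoked 20) maxes components and bumps thr1 → (1, 5, 0, 0)
target: VC(H) = (3, 1, 0, 0)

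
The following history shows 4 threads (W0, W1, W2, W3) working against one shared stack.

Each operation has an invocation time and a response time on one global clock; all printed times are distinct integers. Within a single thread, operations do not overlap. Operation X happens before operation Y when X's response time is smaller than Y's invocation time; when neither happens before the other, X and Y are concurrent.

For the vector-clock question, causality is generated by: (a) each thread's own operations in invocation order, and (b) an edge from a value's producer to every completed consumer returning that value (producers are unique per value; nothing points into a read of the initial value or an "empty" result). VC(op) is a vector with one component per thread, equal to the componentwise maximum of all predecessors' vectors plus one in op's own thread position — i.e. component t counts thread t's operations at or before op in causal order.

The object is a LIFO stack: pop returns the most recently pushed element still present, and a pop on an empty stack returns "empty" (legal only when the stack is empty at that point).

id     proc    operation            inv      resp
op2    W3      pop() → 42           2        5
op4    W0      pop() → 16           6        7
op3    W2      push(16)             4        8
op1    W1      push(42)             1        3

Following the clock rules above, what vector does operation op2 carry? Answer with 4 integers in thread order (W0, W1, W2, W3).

(0, 1, 0, 1)

invoked at 4, op3 has no predecessors; its own W2 bump gives (0, 0, 1, 0)
invoked at 1, op1 has no predecessors; its own W1 bump gives (0, 1, 0, 0)
op2 (invocation 2): componentwise max over VC(op1)=(0, 1, 0, 0), +1 at W3, giving (0, 1, 0, 1)
op4 (invocation 6): componentwise max over VC(op3)=(0, 0, 1, 0), +1 at W0, giving (1, 0, 1, 0)
target: VC(op2) = (0, 1, 0, 1)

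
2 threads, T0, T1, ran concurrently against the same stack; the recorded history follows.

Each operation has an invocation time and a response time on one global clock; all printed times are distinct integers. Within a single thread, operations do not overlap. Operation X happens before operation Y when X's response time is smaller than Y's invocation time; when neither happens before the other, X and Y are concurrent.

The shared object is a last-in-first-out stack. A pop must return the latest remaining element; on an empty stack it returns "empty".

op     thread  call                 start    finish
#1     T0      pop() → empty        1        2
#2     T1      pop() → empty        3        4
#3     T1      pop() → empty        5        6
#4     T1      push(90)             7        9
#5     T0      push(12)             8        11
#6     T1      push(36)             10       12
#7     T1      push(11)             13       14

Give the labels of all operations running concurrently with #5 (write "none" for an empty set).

concurrent with #5 ([8,11]): every op whose interval crosses 8..11
#1 [1,2]: before
#2 [3,4]: before
#3 [5,6]: before
#4 [7,9]: concurrent
#6 [10,12]: concurrent
#7 [13,14]: after

#4, #6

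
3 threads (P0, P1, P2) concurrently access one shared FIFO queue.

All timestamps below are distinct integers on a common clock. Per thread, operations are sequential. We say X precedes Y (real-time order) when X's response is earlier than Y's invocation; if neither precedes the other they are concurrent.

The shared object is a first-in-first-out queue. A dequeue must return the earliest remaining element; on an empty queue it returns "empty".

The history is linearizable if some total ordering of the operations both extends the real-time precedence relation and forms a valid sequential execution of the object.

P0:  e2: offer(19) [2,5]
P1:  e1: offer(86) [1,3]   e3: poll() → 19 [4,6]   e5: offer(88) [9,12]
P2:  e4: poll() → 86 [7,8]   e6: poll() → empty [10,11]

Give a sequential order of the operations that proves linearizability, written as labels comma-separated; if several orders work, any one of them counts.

after step 1 (e2 offer(19)): queue <19>
after step 2 (e1 offer(86)): queue <19,86>
after step 3 (e3 poll() → 19): queue <86>
after step 4 (e4 poll() → 86): queue <>
after step 5 (e6 poll() → empty): queue <>
after step 6 (e5 offer(88)): queue <88>

e2, e1, e3, e4, e6, e5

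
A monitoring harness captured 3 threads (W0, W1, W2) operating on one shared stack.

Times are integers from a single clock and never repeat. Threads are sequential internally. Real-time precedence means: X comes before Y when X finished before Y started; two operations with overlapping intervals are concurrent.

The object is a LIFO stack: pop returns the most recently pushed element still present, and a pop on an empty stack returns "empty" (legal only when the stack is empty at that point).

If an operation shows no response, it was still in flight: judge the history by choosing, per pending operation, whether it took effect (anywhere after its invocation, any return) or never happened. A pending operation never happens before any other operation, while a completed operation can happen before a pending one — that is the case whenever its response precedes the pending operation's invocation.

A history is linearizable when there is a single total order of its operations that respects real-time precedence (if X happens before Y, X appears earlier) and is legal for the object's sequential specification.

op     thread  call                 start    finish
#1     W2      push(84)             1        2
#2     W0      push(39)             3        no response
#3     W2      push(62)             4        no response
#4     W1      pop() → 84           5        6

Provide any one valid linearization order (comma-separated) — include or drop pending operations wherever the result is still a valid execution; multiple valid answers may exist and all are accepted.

#1, #4

after step 1 (#1 push(84)): stack <84>
after step 2 (#4 pop() → 84): stack <>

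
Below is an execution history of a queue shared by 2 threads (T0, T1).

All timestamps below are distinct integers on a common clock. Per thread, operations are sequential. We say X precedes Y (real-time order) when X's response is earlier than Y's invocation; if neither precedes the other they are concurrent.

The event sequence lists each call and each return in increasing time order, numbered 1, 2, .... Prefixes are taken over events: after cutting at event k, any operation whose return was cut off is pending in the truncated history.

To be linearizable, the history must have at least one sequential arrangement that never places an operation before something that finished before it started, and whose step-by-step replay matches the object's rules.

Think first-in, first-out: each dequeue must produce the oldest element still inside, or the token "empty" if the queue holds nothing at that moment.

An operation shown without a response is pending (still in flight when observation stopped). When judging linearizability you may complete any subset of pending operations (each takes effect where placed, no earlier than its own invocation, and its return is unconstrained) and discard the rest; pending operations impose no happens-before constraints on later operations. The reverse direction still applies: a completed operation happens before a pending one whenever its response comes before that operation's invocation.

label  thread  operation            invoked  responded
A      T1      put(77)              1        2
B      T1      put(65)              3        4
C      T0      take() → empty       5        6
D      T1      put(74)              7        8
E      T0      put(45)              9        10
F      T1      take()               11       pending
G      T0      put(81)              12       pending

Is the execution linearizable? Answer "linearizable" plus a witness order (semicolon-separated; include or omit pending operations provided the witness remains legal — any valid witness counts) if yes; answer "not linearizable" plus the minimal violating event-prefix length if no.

not linearizable — minimal violating prefix: 6 events

prefix check: 1..5 passes, 1..6 fails once C's time-6 response joins
a single order respects real time; the 3 completed queue operations fail replay along it
take A, B, C: step 3 already fails, because C take() → empty cannot occur there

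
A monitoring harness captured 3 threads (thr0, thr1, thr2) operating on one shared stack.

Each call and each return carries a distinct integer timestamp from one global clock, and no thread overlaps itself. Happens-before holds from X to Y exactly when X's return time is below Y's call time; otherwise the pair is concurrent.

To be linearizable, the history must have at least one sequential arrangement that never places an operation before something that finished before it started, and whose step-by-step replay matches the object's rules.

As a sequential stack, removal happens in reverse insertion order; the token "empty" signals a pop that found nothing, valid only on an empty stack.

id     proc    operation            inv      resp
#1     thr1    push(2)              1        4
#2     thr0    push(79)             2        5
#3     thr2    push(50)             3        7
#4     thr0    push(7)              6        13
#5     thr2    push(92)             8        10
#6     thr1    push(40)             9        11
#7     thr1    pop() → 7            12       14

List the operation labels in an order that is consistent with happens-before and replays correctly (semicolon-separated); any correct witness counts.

1. #1 push(2), leaving stack <2>
2. #2 push(79), leaving stack <2,79>
3. #3 push(50), leaving stack <2,79,50>
4. #5 push(92), leaving stack <2,79,50,92>
5. #6 push(40), leaving stack <2,79,50,92,40>
6. #4 push(7), leaving stack <2,79,50,92,40,7>
7. #7 pop() → 7, leaving stack <2,79,50,92,40>

#1; #2; #3; #5; #6; #4; #7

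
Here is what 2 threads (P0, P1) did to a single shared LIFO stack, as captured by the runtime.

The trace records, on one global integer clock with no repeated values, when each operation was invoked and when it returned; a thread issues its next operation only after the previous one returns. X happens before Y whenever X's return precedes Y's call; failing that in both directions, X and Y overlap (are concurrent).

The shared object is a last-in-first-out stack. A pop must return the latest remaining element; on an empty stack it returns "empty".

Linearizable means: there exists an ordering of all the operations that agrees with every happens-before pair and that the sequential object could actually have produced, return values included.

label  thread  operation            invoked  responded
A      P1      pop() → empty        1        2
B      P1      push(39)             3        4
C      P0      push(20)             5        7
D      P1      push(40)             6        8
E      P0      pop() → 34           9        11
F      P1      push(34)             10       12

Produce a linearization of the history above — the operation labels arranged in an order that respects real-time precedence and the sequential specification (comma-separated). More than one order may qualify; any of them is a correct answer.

A, B, C, D, F, E

1. A pop() → empty, leaving stack <>
2. B push(39), leaving stack <39>
3. C push(20), leaving stack <39,20>
4. D push(40), leaving stack <39,20,40>
5. F push(34), leaving stack <39,20,40,34>
6. E pop() → 34, leaving stack <39,20,40>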